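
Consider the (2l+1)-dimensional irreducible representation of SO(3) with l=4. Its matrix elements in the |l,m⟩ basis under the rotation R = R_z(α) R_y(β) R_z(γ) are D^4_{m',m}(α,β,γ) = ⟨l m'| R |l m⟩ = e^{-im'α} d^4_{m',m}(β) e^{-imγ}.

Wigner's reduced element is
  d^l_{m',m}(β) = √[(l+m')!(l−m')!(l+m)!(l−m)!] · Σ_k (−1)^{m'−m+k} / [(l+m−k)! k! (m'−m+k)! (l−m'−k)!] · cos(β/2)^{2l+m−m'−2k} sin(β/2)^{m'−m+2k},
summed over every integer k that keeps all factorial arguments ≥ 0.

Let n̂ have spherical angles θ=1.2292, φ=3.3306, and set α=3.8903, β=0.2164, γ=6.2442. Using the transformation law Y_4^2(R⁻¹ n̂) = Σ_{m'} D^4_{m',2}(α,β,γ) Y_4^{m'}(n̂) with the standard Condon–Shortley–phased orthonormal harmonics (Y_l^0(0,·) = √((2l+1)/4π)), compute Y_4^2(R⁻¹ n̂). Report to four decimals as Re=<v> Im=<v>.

Need the full column D^4_{m',2} for m'=−4..4 at α=3.8903, β=0.2164, γ=6.2442.
cos(β/2)=0.994152, sin(β/2)=0.107989
d^4_{-4,2}: single k=6 term ⇒ +0.000008;  D = -0.000008+0.000001i
d^4_{-3,2}: k∈[5..6] ⇒ +0.000162 -0.000001 = +0.000161;  D = +0.000110-0.000118i
d^4_{-2,2}: k∈[4..6] ⇒ +0.001993 -0.000019 +0.000000 = +0.001974;  D = -0.000009+0.001974i
d^4_{-1,2}: k∈[3..5] ⇒ +0.017295 -0.000306 +0.000001 = +0.016990;  D = -0.011507-0.012499i
d^4_{0,2}: k∈[2..4] ⇒ +0.106806 -0.003361 +0.000015 = +0.103461;  D = +0.103146+0.008059i
d^4_{1,2}: k∈[1..3] ⇒ +0.439729 -0.025942 +0.000204 = +0.413991;  D = -0.324306+0.257322i
d^4_{2,2}: k∈[0..2] ⇒ +0.954163 -0.135101 +0.001993 = +0.821055;  D = +0.123795-0.811669i
d^4_{3,2}: k∈[0..1] ⇒ -0.387805 +0.013727 = -0.374078;  D = -0.210403-0.309297i
d^4_{4,2}: single k=0 term ⇒ +0.059574;  D = -0.058076-0.013276i
Y_4^{m'}(θ=1.2292,φ=3.3306) and Σ D·Y over m':
  (-0.0000+0.0000i)·(+0.2538-0.2393i)  (+0.0001-0.0001i)·(-0.2958+0.1884i)  (-0.0000+0.0020i)·(-0.0592+0.0235i)  (-0.0115-0.0125i)·(+0.3248-0.0621i)  (+0.1031+0.0081i)·(+0.0078+0.0000i)  (-0.3243+0.2573i)·(-0.3248-0.0621i)  (+0.1238-0.8117i)·(-0.0592-0.0235i)  (-0.2104-0.3093i)·(+0.2958+0.1884i)  (-0.0581-0.0133i)·(+0.2538+0.2393i)
Y_4^2(R⁻¹ n̂) = +0.075605-0.170037i

Re=0.0756 Im=-0.1700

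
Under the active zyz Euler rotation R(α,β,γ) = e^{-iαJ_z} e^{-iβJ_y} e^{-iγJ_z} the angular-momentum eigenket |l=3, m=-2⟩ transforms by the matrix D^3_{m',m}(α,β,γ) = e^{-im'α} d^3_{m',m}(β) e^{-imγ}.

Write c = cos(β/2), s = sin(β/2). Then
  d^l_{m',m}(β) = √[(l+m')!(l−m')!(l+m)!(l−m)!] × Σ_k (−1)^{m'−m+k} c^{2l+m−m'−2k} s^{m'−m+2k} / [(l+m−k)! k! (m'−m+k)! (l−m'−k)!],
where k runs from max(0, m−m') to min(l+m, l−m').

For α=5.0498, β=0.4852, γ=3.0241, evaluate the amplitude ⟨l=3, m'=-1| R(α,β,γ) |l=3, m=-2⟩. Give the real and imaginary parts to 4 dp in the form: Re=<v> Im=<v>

First d^3_{-1,-2}(β=0.4852), then the phase factors e^{-i(-1)α} and e^{-i(-2)γ}:
Half-angle: c=0.970717, s=0.240227. N=√(2·24·1·120)=75.894664
Admissible k: 0..1 (factorial args all ≥0)
  k=0: (−1)^1·75.8947/(24)·0.9707^5·0.2402^1 = -0.654764
  k=1: (−1)^2·75.8947/(12)·0.9707^3·0.2402^3 = +0.080200
d^3_{-1,-2}(0.4852) = -0.654764 +0.080200 = -0.574564
D = (+0.331045-0.943615i)·(-0.574564)·(+0.972518-0.232829i) = -0.058747+0.571553i

Re=-0.0587 Im=0.5716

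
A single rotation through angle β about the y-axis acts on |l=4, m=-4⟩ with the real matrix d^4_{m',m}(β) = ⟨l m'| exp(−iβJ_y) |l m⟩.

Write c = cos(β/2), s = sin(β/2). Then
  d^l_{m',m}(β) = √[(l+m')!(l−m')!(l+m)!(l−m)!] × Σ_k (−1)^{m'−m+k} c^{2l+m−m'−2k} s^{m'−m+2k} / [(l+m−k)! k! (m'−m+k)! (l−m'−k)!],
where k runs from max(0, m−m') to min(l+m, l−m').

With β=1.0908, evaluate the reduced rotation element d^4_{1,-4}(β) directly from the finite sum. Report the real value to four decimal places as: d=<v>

d^4_{1,-4}(β=1.0908) via Wigner's sum:
With c≡cos(β/2)=0.854920 and s≡sin(β/2)=0.518760, N=[120·6·1·40320]^{1/2}=5387.986637
k: max(0,(-4)−(1))=0 … min(4+(-4),4−(1))=0
  k=0: (−1)^5·5387.9866/(720)·0.8549^3·0.5188^5 = -0.175672
d^4_{1,-4}(1.0908) = -0.175672

d=-0.1757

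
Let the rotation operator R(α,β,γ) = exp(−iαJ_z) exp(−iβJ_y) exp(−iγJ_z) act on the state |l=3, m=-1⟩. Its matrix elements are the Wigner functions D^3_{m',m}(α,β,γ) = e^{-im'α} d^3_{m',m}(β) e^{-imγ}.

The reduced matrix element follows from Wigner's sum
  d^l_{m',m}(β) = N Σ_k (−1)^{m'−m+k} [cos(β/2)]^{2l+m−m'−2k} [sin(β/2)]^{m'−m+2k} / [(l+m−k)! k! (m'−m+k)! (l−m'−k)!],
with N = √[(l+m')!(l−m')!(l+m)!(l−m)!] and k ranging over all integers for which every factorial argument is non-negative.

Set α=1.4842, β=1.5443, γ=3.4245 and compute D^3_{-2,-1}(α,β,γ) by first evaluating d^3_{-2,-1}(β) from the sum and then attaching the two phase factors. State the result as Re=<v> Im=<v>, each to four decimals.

Split into d^3_{-2,-1}(β=1.5443) × two z-phases.
With c≡cos(β/2)=0.716412 and s≡sin(β/2)=0.697677, N=[1·120·2·24]^{1/2}=75.894664
Admissible k: 1..2 (factorial args all ≥0)
  k=1: (−1)^0·75.8947/(24)·0.7164^5·0.6977^1 = +0.416361
  k=2: (−1)^1·75.8947/(12)·0.7164^3·0.6977^3 = -0.789737
d^3_{-2,-1}(1.5443) = +0.416361 -0.789737 = -0.373377
Attach z-rotation phases: D = e^{-i(-2)(1.4842)}·(-0.373377)·e^{-i(-1)(3.4245)} = -0.371132-0.040883i

Re=-0.3711 Im=-0.0409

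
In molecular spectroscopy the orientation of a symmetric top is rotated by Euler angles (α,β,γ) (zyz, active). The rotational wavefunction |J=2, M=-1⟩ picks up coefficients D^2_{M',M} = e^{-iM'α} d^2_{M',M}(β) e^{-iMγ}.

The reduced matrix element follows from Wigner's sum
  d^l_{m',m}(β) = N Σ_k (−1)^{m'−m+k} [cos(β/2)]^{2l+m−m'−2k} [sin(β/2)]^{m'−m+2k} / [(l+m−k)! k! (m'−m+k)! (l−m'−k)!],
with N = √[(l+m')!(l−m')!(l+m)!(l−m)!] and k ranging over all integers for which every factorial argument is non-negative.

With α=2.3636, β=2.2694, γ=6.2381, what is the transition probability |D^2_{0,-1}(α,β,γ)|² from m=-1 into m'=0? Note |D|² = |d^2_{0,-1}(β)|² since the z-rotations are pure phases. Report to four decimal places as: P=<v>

Split into d^2_{0,-1}(β=2.2694) × two z-phases.
Half-angle: c=0.422404, s=0.906407. N=√(2·2·1·6)=4.898979
k: max(0,(-1)−(0))=0 … min(2+(-1),2−(0))=1
  k=0: (−1)^1·4.8990/(2)·0.4224^3·0.9064^1 = -0.167334
  k=1: (−1)^2·4.8990/(2)·0.4224^1·0.9064^3 = +0.770503
d^2_{0,-1}(2.2694) = -0.167334 +0.770503 = +0.603169
|D^2_{0,-1}|² = |d^2_{0,-1}(β)|² = (+0.603169)² = 0.363813 (the z-rotation phases have unit modulus)

P=0.3638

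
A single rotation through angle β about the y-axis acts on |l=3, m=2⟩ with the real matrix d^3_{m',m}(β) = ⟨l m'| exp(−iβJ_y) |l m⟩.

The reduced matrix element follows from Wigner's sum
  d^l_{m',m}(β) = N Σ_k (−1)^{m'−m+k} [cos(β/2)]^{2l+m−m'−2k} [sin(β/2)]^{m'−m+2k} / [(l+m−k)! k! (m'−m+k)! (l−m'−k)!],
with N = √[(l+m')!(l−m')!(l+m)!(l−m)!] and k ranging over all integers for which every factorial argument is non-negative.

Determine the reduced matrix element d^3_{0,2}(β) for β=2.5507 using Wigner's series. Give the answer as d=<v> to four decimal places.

d^3_{0,2}(β=2.5507) via Wigner's sum:
With c≡cos(β/2)=0.291167 and s≡sin(β/2)=0.956672, N=[6·6·120·1]^{1/2}=65.726707
The bounds max(0,m−m')=2 and min(l+m,l−m')=3 give 2 terms
  k=2: (−1)^0·65.7267/(12)·0.2912^4·0.9567^2 = +0.036029
  k=3: (−1)^1·65.7267/(12)·0.2912^2·0.9567^4 = -0.388953
d^3_{0,2}(2.5507) = +0.036029 -0.388953 = -0.352924

d=-0.3529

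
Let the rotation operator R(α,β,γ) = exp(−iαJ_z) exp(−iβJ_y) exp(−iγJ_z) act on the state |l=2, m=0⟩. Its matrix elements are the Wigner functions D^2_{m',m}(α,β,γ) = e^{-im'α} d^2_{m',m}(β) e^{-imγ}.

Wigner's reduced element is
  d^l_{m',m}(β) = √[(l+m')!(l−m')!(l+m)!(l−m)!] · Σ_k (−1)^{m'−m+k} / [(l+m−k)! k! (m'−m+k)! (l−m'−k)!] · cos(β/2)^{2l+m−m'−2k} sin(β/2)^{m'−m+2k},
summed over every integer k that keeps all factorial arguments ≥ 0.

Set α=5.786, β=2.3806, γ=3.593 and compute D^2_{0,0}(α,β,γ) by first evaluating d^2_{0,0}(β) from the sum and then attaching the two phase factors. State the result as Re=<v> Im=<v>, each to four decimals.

Re=0.2866 Im=0.0000

D^2_{0,0}(5.786,2.3806,3.593) = e^{-i·0·5.786}·d^2_{0,0}(2.3806)·e^{-i·0·3.593}. Compute d first:
c=cos(2.3806/2)=0.371381, s=sin(2.3806/2)=0.928480; N=√[2·2·2·2]=4.000000
The bounds max(0,m−m')=0 and min(l+m,l−m')=2 give 3 terms
  k=0: (−1)^0·4.0000/(4)·0.3714^4·0.9285^0 = +0.019023
  k=1: (−1)^1·4.0000/(1)·0.3714^2·0.9285^2 = -0.475604
  k=2: (−1)^2·4.0000/(4)·0.3714^0·0.9285^4 = +0.743175
d^2_{0,0}(2.3806) = +0.019023 -0.475604 +0.743175 = +0.286594
Attach z-rotation phases: D = e^{-i(0)(5.786)}·(+0.286594)·e^{-i(0)(3.593)} = +0.286594+0.000000i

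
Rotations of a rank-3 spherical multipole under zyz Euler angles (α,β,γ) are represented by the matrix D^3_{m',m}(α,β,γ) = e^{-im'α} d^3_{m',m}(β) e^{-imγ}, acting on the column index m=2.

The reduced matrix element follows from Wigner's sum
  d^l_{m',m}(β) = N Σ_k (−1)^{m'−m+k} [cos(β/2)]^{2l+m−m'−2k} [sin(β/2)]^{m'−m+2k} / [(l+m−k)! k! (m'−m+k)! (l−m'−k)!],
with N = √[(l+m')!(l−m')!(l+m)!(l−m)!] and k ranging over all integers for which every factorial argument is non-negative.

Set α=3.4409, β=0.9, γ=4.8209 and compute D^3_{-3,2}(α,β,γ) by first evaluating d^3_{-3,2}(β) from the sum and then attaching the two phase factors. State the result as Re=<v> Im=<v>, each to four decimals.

Re=0.0267 Im=0.0216

D^3_{-3,2}(3.4409,0.9,4.8209) = e^{-i·-3·3.4409}·d^3_{-3,2}(0.9)·e^{-i·2·4.8209}. Compute d first:
c=cos(0.9/2)=0.900447, s=sin(0.9/2)=0.434966; N=√[1·720·120·1]=293.938769
k: max(0,(2)−(-3))=5 … min(3+(2),3−(-3))=5
  k=5: (−1)^0·293.9388/(120)·0.9004^1·0.4350^5 = +0.034341
d^3_{-3,2}(0.9) = +0.034341
Phases: e^{-i·(-3)·3.4409}=-0.623236-0.782034i, e^{-i·(2)·4.8209}=-0.976543+0.215322i ⇒ D=+0.026683+0.021617i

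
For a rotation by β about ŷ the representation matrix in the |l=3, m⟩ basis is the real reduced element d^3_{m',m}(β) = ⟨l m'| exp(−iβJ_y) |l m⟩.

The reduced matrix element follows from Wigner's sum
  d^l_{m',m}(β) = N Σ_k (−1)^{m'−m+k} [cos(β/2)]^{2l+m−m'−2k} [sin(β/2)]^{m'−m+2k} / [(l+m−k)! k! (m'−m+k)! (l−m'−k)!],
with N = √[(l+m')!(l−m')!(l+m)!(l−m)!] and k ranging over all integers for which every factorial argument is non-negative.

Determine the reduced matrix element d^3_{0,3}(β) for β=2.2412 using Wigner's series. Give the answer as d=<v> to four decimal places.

d=0.2689

d^3_{0,3}(β=2.2412) via Wigner's sum:
With c≡cos(β/2)=0.435142 and s≡sin(β/2)=0.900362, N=[6·6·720·1]^{1/2}=160.996894
Admissible k: 3..3 (factorial args all ≥0)
  k=3: (−1)^0·160.9969/(36)·0.4351^3·0.9004^3 = +0.268943
d^3_{0,3}(2.2412) = +0.268943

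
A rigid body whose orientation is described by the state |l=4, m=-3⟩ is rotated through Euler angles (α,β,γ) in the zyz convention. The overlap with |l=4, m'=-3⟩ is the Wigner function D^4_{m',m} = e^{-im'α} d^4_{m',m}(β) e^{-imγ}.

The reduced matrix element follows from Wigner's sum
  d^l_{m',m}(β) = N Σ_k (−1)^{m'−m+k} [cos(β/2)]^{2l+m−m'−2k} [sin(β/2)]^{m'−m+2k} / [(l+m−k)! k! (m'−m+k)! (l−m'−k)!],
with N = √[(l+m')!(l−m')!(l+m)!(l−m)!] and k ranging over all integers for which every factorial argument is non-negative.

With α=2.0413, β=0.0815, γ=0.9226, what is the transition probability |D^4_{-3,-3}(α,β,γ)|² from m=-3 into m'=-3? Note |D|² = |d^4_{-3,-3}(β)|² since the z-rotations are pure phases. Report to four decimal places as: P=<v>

Split into d^4_{-3,-3}(β=0.0815) × two z-phases.
c=cos(0.0815/2)=0.999170, s=sin(0.0815/2)=0.040739; N=√[1·5040·1·5040]=5040.000000
The bounds max(0,m−m')=0 and min(l+m,l−m')=1 give 2 terms
  k=0: (−1)^0·5040.0000/(5040)·0.9992^8·0.0407^0 = +0.993378
  k=1: (−1)^1·5040.0000/(720)·0.9992^6·0.0407^2 = -0.011560
d^4_{-3,-3}(0.0815) = +0.993378 -0.011560 = +0.981818
|D^4_{-3,-3}|² = |d^4_{-3,-3}(β)|² = (+0.981818)² = 0.963967 (the z-rotation phases have unit modulus)

P=0.9640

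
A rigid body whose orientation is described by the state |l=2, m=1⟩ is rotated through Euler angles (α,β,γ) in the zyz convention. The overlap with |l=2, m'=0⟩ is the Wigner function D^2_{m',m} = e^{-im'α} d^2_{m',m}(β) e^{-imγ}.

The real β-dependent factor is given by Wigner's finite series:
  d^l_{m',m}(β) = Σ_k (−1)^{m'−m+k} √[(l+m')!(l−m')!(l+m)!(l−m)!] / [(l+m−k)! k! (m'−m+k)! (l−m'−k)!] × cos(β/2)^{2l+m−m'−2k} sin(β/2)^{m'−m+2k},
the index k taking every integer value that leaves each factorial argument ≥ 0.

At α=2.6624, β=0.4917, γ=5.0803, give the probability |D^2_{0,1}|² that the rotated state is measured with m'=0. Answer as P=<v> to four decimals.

P=0.2598

D^2_{0,1}(2.6624,0.4917,5.0803) = e^{-i·0·2.6624}·d^2_{0,1}(0.4917)·e^{-i·1·5.0803}. Compute d first:
c=cos(0.4917/2)=0.969931, s=sin(0.4917/2)=0.243381; N=√[2·2·6·1]=4.898979
k∈{1,2} keeps every argument non-negative
  k=1: (−1)^0·4.8990/(2)·0.9699^3·0.2434^1 = +0.543982
  k=2: (−1)^1·4.8990/(2)·0.9699^1·0.2434^3 = -0.034251
d^2_{0,1}(0.4917) = +0.543982 -0.034251 = +0.509731
|D^2_{0,1}|² = |d^2_{0,1}(β)|² = (+0.509731)² = 0.259825 (the z-rotation phases have unit modulus)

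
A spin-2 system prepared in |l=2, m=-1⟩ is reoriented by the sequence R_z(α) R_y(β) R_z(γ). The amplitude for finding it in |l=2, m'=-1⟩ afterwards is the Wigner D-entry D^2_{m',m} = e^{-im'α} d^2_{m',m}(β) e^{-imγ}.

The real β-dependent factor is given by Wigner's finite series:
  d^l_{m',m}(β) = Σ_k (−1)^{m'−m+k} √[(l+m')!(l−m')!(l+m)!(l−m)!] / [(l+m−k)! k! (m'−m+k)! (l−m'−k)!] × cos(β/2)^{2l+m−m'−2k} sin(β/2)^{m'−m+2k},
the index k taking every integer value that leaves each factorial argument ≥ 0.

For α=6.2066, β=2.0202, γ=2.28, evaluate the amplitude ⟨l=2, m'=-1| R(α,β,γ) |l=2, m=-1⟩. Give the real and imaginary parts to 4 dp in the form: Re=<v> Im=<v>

First d^2_{-1,-1}(β=2.0202), then the phase factors e^{-i(-1)α} and e^{-i(-1)γ}:
c=cos(2.0202/2)=0.531776, s=sin(2.0202/2)=0.846885; N=√[1·6·1·6]=6.000000
The bounds max(0,m−m')=0 and min(l+m,l−m')=1 give 2 terms
  k=0: (−1)^0·6.0000/(6)·0.5318^4·0.8469^0 = +0.079968
  k=1: (−1)^1·6.0000/(2)·0.5318^2·0.8469^2 = -0.608454
d^2_{-1,-1}(2.0202) = +0.079968 -0.608454 = -0.528486
Phases: e^{-i·(-1)·6.2066}=+0.997069-0.076510i, e^{-i·(-1)·2.28}=-0.651230+0.758881i ⇒ D=+0.312472-0.426215i

Re=0.3125 Im=-0.4262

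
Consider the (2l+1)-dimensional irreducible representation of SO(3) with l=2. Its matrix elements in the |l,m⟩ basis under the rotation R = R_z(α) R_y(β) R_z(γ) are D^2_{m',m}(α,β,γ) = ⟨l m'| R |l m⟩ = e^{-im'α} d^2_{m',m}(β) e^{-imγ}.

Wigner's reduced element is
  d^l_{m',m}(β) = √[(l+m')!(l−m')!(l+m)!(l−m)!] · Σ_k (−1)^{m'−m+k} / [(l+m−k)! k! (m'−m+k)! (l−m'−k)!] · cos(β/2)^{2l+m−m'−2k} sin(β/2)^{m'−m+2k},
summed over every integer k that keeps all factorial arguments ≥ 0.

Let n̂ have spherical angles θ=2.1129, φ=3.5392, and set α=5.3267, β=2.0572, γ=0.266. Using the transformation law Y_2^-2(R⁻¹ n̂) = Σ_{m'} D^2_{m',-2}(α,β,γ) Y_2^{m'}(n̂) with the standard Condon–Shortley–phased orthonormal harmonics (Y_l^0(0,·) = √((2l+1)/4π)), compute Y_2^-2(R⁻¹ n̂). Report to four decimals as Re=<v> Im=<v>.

Re=-0.3129 Im=0.2225

Need the full column D^2_{m',-2} for m'=−2..2 at α=5.3267, β=2.0572, γ=0.266.
cos(β/2)=0.516019, sin(β/2)=0.856577
d^2_{-2,-2}: single k=0 term ⇒ +0.070902;  D = +0.013378-0.069629i
d^2_{-1,-2}: single k=0 term ⇒ -0.235392;  D = -0.214502+0.096947i
d^2_{0,-2}: single k=0 term ⇒ +0.478563;  D = +0.412423+0.242755i
d^2_{1,-2}: single k=0 term ⇒ -0.648627;  D = -0.053329-0.646431i
d^2_{2,-2}: single k=0 term ⇒ +0.538352;  D = -0.412924+0.345423i
Y_2^{m'}(θ=2.1129,φ=3.5392) and Σ D·Y over m':
  (+0.0134-0.0696i)·(+0.1985-0.2024i)  (-0.2145+0.0969i)·(+0.3148-0.1322i)  (+0.4124+0.2428i)·(-0.0635+0.0000i)  (-0.0533-0.6464i)·(-0.3148-0.1322i)  (-0.4129+0.3454i)·(+0.1985+0.2024i)
Y_2^-2(R⁻¹ n̂) = -0.312877+0.222461i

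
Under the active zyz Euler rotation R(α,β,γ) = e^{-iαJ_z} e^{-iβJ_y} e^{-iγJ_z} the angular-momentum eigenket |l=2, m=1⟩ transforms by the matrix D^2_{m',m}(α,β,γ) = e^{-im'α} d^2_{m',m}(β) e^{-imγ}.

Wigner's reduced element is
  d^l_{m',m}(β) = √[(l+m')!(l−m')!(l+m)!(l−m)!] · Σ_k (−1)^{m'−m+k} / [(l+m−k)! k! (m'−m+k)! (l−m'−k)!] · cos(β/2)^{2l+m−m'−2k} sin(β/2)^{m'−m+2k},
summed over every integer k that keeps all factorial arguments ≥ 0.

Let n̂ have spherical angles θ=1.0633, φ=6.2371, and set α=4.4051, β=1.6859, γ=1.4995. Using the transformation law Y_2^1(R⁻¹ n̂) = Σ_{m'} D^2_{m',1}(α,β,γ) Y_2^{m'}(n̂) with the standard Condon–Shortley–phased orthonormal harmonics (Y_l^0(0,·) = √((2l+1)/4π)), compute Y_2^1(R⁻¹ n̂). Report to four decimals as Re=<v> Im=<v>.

Need the full column D^2_{m',1} for m'=−2..2 at α=4.4051, β=1.6859, γ=1.4995.
cos(β/2)=0.665263, sin(β/2)=0.746609
d^2_{-2,1}: single k=3 term ⇒ +0.553736;  D = +0.286253+0.474008i
d^2_{-1,1}: k∈[2..3] ⇒ +0.740107 -0.310722 = +0.429385;  D = -0.417483+0.100394i
d^2_{0,1}: k∈[1..2] ⇒ +0.538455 -0.678186 = -0.139731;  D = -0.009954+0.139376i
d^2_{1,1}: k∈[0..1] ⇒ +0.195873 -0.740107 = -0.544234;  D = -0.505696-0.201152i
d^2_{2,1}: single k=0 term ⇒ -0.439647;  D = +0.278450-0.340227i
Y_2^{m'}(θ=1.0633,φ=6.2371) and Σ D·Y over m':
  (+0.2863+0.4740i)·(+0.2938+0.0272i)  (-0.4175+0.1004i)·(+0.3278+0.0151i)  (-0.0100+0.1394i)·(-0.0919+0.0000i)  (-0.5057-0.2012i)·(-0.3278+0.0151i)  (+0.2785-0.3402i)·(+0.2938-0.0272i)
Y_2^1(R⁻¹ n̂) = +0.175145+0.111590i

Re=0.1751 Im=0.1116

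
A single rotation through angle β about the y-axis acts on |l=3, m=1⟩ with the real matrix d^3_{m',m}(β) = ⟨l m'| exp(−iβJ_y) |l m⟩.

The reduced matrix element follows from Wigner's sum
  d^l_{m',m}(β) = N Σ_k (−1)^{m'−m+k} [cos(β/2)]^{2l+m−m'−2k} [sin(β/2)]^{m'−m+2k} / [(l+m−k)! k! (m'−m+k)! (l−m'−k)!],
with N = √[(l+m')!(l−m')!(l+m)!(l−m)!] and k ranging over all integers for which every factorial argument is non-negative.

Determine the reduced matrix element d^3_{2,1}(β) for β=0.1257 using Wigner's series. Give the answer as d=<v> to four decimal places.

d=-0.1951

d^3_{2,1}(β=0.1257) via Wigner's sum:
Half-angle: c=0.998026, s=0.062809. N=√(120·1·24·2)=75.894664
Admissible k: 0..1 (factorial args all ≥0)
  k=0: (−1)^1·75.8947/(24)·0.9980^5·0.0628^1 = -0.196665
  k=1: (−1)^2·75.8947/(12)·0.9980^3·0.0628^3 = +0.001558
d^3_{2,1}(0.1257) = -0.196665 +0.001558 = -0.195107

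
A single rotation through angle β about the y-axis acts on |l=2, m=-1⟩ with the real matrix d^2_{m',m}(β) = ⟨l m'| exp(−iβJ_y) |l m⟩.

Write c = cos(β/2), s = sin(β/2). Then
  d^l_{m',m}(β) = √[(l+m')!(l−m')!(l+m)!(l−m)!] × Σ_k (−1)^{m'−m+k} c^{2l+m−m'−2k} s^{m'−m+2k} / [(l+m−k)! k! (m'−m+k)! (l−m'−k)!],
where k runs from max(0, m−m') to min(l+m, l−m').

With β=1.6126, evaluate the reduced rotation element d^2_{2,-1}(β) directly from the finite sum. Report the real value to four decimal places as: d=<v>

d=-0.5204

d^2_{2,-1}(β=1.6126) via Wigner's sum:
Half-angle: c=0.692174, s=0.721731. N=√(24·1·1·6)=12.000000
k: max(0,(-1)−(2))=0 … min(2+(-1),2−(2))=0
  k=0: (−1)^3·12.0000/(6)·0.6922^1·0.7217^3 = -0.520441
d^2_{2,-1}(1.6126) = -0.520441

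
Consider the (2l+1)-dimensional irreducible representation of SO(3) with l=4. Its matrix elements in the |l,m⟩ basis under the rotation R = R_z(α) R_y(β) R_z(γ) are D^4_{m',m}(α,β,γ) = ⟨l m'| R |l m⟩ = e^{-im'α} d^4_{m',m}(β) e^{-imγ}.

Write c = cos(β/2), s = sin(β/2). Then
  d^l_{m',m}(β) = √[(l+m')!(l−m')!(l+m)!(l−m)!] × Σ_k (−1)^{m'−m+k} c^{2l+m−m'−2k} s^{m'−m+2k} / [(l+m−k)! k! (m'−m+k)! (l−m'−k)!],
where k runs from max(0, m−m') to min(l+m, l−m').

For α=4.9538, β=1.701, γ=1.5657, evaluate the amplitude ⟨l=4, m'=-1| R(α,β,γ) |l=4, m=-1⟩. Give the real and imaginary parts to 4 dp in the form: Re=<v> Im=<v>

Split into d^4_{-1,-1}(β=1.701) × two z-phases.
With c≡cos(β/2)=0.659607 and s≡sin(β/2)=0.751610, N=[6·120·6·120]^{1/2}=720.000000
Admissible k: 0..3 (factorial args all ≥0)
  k=0: (−1)^0·720.0000/(720)·0.6596^8·0.7516^0 = +0.035833
  k=1: (−1)^1·720.0000/(48)·0.6596^6·0.7516^2 = -0.697895
  k=2: (−1)^2·720.0000/(24)·0.6596^4·0.7516^4 = +1.812318
  k=3: (−1)^3·720.0000/(72)·0.6596^2·0.7516^6 = -0.784382
d^4_{-1,-1}(1.701) = +0.035833 -0.697895 +1.812318 -0.784382 = +0.365874
Phases: e^{-i·(-1)·4.9538}=+0.239073-0.971002i, e^{-i·(-1)·1.5657}=+0.005096+0.999987i ⇒ D=+0.355706+0.085659i

Re=0.3557 Im=0.0857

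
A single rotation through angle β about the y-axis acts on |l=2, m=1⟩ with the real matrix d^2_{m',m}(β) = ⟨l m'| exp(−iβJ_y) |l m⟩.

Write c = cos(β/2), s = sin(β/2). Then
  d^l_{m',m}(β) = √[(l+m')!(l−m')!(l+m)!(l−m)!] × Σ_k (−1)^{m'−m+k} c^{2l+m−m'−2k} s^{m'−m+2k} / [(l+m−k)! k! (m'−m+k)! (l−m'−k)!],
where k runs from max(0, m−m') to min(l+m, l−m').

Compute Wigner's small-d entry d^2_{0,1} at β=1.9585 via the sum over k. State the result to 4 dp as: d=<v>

d^2_{0,1}(β=1.9585) via Wigner's sum:
c=cos(1.9585/2)=0.557645, s=sin(1.9585/2)=0.830079; N=√[2·2·6·1]=4.898979
k∈{1,2} keeps every argument non-negative
  k=1: (−1)^0·4.8990/(2)·0.5576^3·0.8301^1 = +0.352589
  k=2: (−1)^1·4.8990/(2)·0.5576^1·0.8301^3 = -0.781254
d^2_{0,1}(1.9585) = +0.352589 -0.781254 = -0.428665

d=-0.4287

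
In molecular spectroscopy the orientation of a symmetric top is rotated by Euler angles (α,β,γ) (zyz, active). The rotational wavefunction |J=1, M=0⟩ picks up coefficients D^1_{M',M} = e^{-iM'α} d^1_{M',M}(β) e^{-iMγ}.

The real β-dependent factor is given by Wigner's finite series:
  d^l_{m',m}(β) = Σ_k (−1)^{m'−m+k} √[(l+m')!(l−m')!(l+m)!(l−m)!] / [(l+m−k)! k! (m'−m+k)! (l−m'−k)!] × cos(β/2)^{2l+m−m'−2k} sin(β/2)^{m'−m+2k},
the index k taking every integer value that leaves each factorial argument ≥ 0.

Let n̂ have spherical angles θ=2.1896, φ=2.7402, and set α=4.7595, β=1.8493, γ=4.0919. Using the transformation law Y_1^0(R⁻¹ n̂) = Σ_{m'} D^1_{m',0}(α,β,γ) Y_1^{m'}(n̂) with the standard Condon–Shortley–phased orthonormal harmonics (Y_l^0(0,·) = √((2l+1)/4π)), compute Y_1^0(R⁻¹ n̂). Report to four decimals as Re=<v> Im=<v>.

Need the full column D^1_{m',0} for m'=−1..1 at α=4.7595, β=1.8493, γ=4.0919.
cos(β/2)=0.602114, sin(β/2)=0.798410
d^1_{-1,0}: single k=1 term ⇒ +0.679860;  D = +0.032017-0.679106i
d^1_{0,0}: k∈[0..1] ⇒ +0.362541 -0.637459 = -0.274917;  D = -0.274917+0.000000i
d^1_{1,0}: single k=0 term ⇒ -0.679860;  D = -0.032017-0.679106i
Y_1^{m'}(θ=2.1896,φ=2.7402) and Σ D·Y over m':
  (+0.0320-0.6791i)·(-0.2591-0.1100i)  (-0.2749+0.0000i)·(-0.2834+0.0000i)  (-0.0320-0.6791i)·(+0.2591-0.1100i)
Y_1^0(R⁻¹ n̂) = -0.088014+0.000000i

Re=-0.0880 Im=0.0000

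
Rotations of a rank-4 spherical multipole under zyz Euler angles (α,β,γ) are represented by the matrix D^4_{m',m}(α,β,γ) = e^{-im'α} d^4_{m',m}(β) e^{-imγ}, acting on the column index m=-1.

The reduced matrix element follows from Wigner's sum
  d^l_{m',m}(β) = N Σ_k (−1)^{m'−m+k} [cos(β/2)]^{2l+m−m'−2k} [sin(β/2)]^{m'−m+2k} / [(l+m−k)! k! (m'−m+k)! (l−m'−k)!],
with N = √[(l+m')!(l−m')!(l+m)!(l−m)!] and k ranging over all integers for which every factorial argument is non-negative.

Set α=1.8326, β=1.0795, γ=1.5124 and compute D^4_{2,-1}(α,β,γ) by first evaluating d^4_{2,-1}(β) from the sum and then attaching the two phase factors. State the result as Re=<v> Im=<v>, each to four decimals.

Re=0.2452 Im=0.3727

First d^4_{2,-1}(β=1.0795), then the phase factors e^{-i(2)α} and e^{-i(-1)γ}:
With c≡cos(β/2)=0.857837 and s≡sin(β/2)=0.513922, N=[720·2·6·120]^{1/2}=1018.233765
k: max(0,(-1)−(2))=0 … min(4+(-1),4−(2))=2
  k=0: (−1)^3·1018.2338/(72)·0.8578^5·0.5139^3 = -0.891723
  k=1: (−1)^4·1018.2338/(48)·0.8578^3·0.5139^5 = +0.480070
  k=2: (−1)^5·1018.2338/(240)·0.8578^1·0.5139^7 = -0.034460
d^4_{2,-1}(1.0795) = -0.891723 +0.480070 -0.034460 = -0.446113
Phases: e^{-i·(2)·1.8326}=-0.866021+0.500007i, e^{-i·(-1)·1.5124}=+0.058363+0.998295i ⇒ D=+0.245228+0.372666i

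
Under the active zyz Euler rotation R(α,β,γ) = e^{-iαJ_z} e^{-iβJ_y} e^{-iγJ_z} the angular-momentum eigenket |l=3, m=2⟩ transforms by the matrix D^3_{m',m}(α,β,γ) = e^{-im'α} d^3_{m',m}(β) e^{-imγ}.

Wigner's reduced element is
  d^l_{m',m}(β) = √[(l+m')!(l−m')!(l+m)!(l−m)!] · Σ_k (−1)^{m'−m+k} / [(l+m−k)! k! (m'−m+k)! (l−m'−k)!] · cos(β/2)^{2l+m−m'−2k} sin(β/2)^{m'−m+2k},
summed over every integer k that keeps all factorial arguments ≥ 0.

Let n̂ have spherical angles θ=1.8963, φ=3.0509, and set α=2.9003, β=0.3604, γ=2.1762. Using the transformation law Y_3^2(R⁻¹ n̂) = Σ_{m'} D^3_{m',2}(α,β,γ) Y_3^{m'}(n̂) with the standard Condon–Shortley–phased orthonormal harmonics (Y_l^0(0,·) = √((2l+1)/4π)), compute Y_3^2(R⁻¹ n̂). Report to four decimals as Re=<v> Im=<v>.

Re=-0.0191 Im=0.0254

Need the full column D^3_{m',2} for m'=−3..3 at α=2.9003, β=0.3604, γ=2.1762.
cos(β/2)=0.983808, sin(β/2)=0.179226
d^3_{-3,2}: single k=5 term ⇒ +0.000446;  D = -0.000159-0.000416i
d^3_{-2,2}: k∈[4..5] ⇒ +0.004993 -0.000033 = +0.004960;  D = +0.000607+0.004923i
d^3_{-1,2}: k∈[3..4] ⇒ +0.034671 -0.000575 = +0.034096;  D = +0.004038-0.033856i
d^3_{0,2}: k∈[2..3] ⇒ +0.164818 -0.005470 = +0.159348;  D = -0.056133+0.149134i
d^3_{1,2}: k∈[1..2] ⇒ +0.522340 -0.034671 = +0.487669;  D = +0.275874-0.402137i
d^3_{2,2}: k∈[0..1] ⇒ +0.906696 -0.150458 = +0.756238;  D = -0.564425+0.503310i
d^3_{3,2}: single k=0 term ⇒ -0.404603;  D = -0.357577+0.189319i
Y_3^{m'}(θ=1.8963,φ=3.0509) and Σ D·Y over m':
  (-0.0002-0.0004i)·(-0.3418-0.0954i)  (+0.0006+0.0049i)·(-0.2886-0.0529i)  (+0.0040-0.0339i)·(+0.1490+0.0136i)  (-0.0561+0.1491i)·(+0.2970+0.0000i)  (+0.2759-0.4021i)·(-0.1490+0.0136i)  (-0.5644+0.5033i)·(-0.2886+0.0529i)  (-0.3576+0.1893i)·(+0.3418-0.0954i)
Y_3^2(R⁻¹ n̂) = -0.019104+0.025372i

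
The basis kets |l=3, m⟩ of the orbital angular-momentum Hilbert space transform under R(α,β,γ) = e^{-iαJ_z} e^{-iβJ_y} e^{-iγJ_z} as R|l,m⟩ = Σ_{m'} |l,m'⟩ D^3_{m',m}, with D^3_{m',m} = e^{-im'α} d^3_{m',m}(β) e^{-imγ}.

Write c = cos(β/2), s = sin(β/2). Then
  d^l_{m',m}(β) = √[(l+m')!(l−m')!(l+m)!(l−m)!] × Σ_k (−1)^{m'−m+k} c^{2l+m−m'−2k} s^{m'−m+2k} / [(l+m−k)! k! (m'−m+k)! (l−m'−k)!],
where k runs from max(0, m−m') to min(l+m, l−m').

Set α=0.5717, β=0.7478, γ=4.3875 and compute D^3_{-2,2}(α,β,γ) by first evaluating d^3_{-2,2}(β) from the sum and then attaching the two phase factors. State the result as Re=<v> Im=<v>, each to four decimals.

Re=0.0165 Im=-0.0729

First d^3_{-2,2}(β=0.7478), then the phase factors e^{-i(-2)α} and e^{-i(2)γ}:
Half-angle: c=0.930910, s=0.365249. N=√(1·120·120·1)=120.000000
Admissible k: 4..5 (factorial args all ≥0)
  k=4: (−1)^0·120.0000/(24)·0.9309^2·0.3652^4 = +0.077115
  k=5: (−1)^1·120.0000/(120)·0.9309^0·0.3652^6 = -0.002374
d^3_{-2,2}(0.7478) = +0.077115 -0.002374 = +0.074741
D = (+0.414503+0.910048i)·(+0.074741)·(-0.796218-0.605010i) = +0.016484-0.072900i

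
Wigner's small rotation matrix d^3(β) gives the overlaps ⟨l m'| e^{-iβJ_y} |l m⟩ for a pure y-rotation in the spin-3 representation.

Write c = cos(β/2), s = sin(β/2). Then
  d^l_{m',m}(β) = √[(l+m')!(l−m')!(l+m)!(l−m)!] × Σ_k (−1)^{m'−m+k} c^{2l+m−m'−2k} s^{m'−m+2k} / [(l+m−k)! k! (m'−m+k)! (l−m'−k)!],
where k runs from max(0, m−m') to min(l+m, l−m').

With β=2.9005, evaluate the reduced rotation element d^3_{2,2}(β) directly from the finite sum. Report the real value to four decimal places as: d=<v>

d=-0.0010

d^3_{2,2}(β=2.9005) via Wigner's sum:
Half-angle: c=0.120255, s=0.992743. N=√(120·1·120·1)=120.000000
k∈{0,1} keeps every argument non-negative
  k=0: (−1)^0·120.0000/(120)·0.1203^6·0.9927^0 = +0.000003
  k=1: (−1)^1·120.0000/(24)·0.1203^4·0.9927^2 = -0.001031
d^3_{2,2}(2.9005) = +0.000003 -0.001031 = -0.001027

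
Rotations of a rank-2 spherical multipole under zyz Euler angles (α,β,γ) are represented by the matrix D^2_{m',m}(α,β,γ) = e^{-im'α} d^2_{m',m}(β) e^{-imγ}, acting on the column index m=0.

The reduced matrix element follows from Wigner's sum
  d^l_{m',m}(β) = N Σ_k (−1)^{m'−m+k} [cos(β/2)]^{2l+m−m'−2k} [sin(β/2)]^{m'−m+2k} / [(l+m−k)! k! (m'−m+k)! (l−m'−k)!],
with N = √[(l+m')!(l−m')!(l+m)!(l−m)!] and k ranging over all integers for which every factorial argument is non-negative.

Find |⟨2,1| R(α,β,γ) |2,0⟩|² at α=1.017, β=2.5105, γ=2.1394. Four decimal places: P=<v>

P=0.3404

D^2_{1,0}(1.017,2.5105,2.1394) = e^{-i·1·1.017}·d^2_{1,0}(2.5105)·e^{-i·0·2.1394}. Compute d first:
c=cos(2.5105/2)=0.310336, s=sin(2.5105/2)=0.950627; N=√[6·1·2·2]=4.898979
k: max(0,(0)−(1))=0 … min(2+(0),2−(1))=1
  k=0: (−1)^1·4.8990/(2)·0.3103^3·0.9506^1 = -0.069596
  k=1: (−1)^2·4.8990/(2)·0.3103^1·0.9506^3 = +0.653037
d^2_{1,0}(2.5105) = -0.069596 +0.653037 = +0.583442
|D^2_{1,0}|² = |d^2_{1,0}(β)|² = (+0.583442)² = 0.340404 (the z-rotation phases have unit modulus)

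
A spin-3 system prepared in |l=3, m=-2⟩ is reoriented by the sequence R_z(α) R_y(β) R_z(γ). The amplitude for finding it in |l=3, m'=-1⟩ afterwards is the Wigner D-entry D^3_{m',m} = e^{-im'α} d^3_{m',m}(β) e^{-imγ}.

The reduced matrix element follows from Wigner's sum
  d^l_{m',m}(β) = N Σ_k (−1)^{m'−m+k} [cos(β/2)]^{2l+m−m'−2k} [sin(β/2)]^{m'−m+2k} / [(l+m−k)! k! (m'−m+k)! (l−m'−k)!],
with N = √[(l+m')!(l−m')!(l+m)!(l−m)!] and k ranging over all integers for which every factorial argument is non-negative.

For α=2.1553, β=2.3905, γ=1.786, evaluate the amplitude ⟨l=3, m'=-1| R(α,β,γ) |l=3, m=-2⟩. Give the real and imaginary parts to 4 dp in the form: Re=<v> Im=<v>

Re=0.1968 Im=-0.1223

First d^3_{-1,-2}(β=2.3905), then the phase factors e^{-i(-1)α} and e^{-i(-2)γ}:
Half-angle: c=0.366781, s=0.930307. N=√(2·24·1·120)=75.894664
k∈{0,1} keeps every argument non-negative
  k=0: (−1)^1·75.8947/(24)·0.3668^5·0.9303^1 = -0.019528
  k=1: (−1)^2·75.8947/(12)·0.3668^3·0.9303^3 = +0.251263
d^3_{-1,-2}(2.3905) = -0.019528 +0.251263 = +0.231735
D = (-0.551786+0.833986i)·(+0.231735)·(-0.908796-0.417241i) = +0.196844-0.122286i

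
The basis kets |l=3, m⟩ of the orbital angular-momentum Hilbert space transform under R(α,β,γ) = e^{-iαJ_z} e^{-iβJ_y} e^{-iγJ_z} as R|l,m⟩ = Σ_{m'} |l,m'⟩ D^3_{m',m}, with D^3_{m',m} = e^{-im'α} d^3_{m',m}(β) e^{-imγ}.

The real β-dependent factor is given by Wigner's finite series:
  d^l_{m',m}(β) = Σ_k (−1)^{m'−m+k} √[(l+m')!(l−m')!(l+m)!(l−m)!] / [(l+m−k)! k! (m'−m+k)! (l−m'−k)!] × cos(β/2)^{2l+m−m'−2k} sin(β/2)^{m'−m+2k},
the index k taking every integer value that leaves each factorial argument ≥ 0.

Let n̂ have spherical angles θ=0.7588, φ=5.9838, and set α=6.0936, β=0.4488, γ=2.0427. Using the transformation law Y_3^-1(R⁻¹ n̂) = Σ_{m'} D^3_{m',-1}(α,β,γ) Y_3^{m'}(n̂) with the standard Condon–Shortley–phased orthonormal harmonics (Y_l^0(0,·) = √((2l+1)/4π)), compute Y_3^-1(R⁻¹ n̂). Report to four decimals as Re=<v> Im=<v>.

Re=-0.2321 Im=0.2661

Need the full column D^3_{m',-1} for m'=−3..3 at α=6.0936, β=0.4488, γ=2.0427.
cos(β/2)=0.974928, sin(β/2)=0.222521
d^3_{-3,-1}: single k=2 term ⇒ +0.173252;  D = +0.016754+0.172440i
d^3_{-2,-1}: k∈[1..2] ⇒ +0.619775 -0.064575 = +0.555200;  D = -0.051412+0.552815i
d^3_{-1,-1}: k∈[0..2] ⇒ +0.858687 -0.357869 +0.013982 = +0.514801;  D = -0.143415+0.494421i
d^3_{0,-1}: k∈[0..2] ⇒ -0.678930 +0.106107 -0.001843 = -0.574665;  D = +0.261233-0.511857i
d^3_{1,-1}: k∈[0..2] ⇒ +0.268401 -0.018643 +0.000121 = +0.249880;  D = -0.153499+0.197175i
d^3_{2,-1}: k∈[0..1] ⇒ -0.064575 +0.001682 = -0.062893;  D = +0.047295-0.041457i
d^3_{3,-1}: single k=0 term ⇒ +0.009026;  D = -0.007787+0.004564i
Y_3^{m'}(θ=0.7588,φ=5.9838) and Σ D·Y over m':
  (+0.0168+0.1724i)·(+0.0847+0.1063i)  (-0.0514+0.5528i)·(+0.2900+0.1979i)  (-0.1434+0.4944i)·(+0.3470+0.1071i)  (+0.2612-0.5119i)·(-0.0994+0.0000i)  (-0.1535+0.1972i)·(-0.3470+0.1071i)  (+0.0473-0.0415i)·(+0.2900-0.1979i)  (-0.0078+0.0046i)·(-0.0847+0.1063i)
Y_3^-1(R⁻¹ n̂) = -0.232062+0.266149i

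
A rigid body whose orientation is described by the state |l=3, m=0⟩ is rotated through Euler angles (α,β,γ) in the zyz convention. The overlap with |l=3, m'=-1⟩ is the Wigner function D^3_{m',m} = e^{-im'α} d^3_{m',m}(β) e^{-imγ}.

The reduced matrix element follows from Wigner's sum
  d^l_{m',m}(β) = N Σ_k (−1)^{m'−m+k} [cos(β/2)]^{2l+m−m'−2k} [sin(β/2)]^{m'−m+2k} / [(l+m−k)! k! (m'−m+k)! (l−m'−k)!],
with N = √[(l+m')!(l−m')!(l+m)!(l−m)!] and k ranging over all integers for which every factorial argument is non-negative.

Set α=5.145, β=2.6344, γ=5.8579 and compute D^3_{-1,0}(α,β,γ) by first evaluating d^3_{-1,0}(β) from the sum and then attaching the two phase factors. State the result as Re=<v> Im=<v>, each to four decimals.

First d^3_{-1,0}(β=2.6344), then the phase factors e^{-i(-1)α} and e^{-i(0)γ}:
Half-angle: c=0.250887, s=0.968016. N=√(2·24·6·6)=41.569219
Admissible k: 1..3 (factorial args all ≥0)
  k=1: (−1)^0·41.5692/(12)·0.2509^5·0.9680^1 = +0.003333
  k=2: (−1)^1·41.5692/(4)·0.2509^3·0.9680^3 = -0.148865
  k=3: (−1)^2·41.5692/(12)·0.2509^1·0.9680^5 = +0.738724
d^3_{-1,0}(2.6344) = +0.003333 -0.148865 +0.738724 = +0.593192
Attach z-rotation phases: D = e^{-i(-1)(5.145)}·(+0.593192)·e^{-i(0)(5.8579)} = +0.248691-0.538543i

Re=0.2487 Im=-0.5385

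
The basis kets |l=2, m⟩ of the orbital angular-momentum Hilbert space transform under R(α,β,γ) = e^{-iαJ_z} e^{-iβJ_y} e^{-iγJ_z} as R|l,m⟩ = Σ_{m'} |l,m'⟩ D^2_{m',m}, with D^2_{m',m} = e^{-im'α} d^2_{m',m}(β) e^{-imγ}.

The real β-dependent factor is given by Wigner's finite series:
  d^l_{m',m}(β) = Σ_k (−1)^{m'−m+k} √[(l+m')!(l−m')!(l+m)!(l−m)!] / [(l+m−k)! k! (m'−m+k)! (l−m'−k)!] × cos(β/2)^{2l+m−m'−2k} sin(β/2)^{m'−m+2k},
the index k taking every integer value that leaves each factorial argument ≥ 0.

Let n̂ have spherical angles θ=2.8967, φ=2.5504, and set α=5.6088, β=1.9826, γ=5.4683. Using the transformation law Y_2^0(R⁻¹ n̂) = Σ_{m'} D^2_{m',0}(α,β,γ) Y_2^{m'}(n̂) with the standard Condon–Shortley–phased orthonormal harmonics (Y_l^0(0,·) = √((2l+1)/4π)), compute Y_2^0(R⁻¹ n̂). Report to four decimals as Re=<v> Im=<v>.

Re=-0.2890 Im=0.0000

Need the full column D^2_{m',0} for m'=−2..2 at α=5.6088, β=1.9826, γ=5.4683.
cos(β/2)=0.547603, sin(β/2)=0.836739
d^2_{-2,0}: single k=2 term ⇒ +0.514264;  D = +0.113244-0.501641i
d^2_{-1,0}: k∈[1..2] ⇒ +0.336559 -0.785797 = -0.449238;  D = -0.350895+0.280512i
d^2_{0,0}: k∈[0..2] ⇒ +0.089921 -0.839790 +0.490184 = -0.259684;  D = -0.259684+0.000000i
d^2_{1,0}: k∈[0..1] ⇒ -0.336559 +0.785797 = +0.449238;  D = +0.350895+0.280512i
d^2_{2,0}: single k=0 term ⇒ +0.514264;  D = +0.113244+0.501641i
Y_2^{m'}(θ=2.8967,φ=2.5504) and Σ D·Y over m':
  (+0.1132-0.5016i)·(+0.0086+0.0210i)  (-0.3509+0.2805i)·(+0.1509+0.1013i)  (-0.2597+0.0000i)·(+0.5752+0.0000i)  (+0.3509+0.2805i)·(-0.1509+0.1013i)  (+0.1132+0.5016i)·(+0.0086-0.0210i)
Y_2^0(R⁻¹ n̂) = -0.289034+0.000000i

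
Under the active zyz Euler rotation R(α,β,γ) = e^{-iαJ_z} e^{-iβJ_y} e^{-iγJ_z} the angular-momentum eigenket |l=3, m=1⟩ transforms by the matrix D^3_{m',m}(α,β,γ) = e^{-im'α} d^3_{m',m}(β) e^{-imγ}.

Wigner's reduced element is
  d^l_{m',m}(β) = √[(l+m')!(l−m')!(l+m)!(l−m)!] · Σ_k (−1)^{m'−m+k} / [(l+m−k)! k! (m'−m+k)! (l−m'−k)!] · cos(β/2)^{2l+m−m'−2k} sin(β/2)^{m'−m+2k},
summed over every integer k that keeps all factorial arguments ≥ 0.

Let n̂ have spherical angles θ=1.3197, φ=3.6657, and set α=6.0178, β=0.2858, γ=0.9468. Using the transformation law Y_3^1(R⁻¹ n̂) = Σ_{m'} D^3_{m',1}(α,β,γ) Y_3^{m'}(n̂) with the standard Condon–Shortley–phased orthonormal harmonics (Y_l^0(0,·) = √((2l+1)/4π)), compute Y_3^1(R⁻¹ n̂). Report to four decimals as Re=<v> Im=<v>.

Re=-0.3138 Im=0.0595

Need the full column D^3_{m',1} for m'=−3..3 at α=6.0178, β=0.2858, γ=0.9468.
cos(β/2)=0.989807, sin(β/2)=0.142414
d^3_{-3,1}: single k=4 term ⇒ +0.001561;  D = -0.000267-0.001538i
d^3_{-2,1}: k∈[3..4] ⇒ +0.017715 -0.000183 = +0.017532;  D = +0.001632-0.017456i
d^3_{-1,1}: k∈[2..4] ⇒ +0.116805 -0.003224 +0.000008 = +0.113589;  D = +0.039867-0.106363i
d^3_{0,1}: k∈[1..3] ⇒ +0.468702 -0.029109 +0.000201 = +0.439794;  D = +0.256964-0.356915i
d^3_{1,1}: k∈[0..2] ⇒ +0.940380 -0.155739 +0.002418 = +0.787059;  D = +0.611295-0.495762i
d^3_{2,1}: k∈[0..1] ⇒ -0.427864 +0.017715 = -0.410149;  D = -0.375164+0.165754i
d^3_{3,1}: single k=0 term ⇒ +0.075397;  D = +0.074543-0.011315i
Y_3^{m'}(θ=1.3197,φ=3.6657) and Σ D·Y over m':
  (-0.0003-0.0015i)·(+0.0006+0.3792i)  (+0.0016-0.0175i)·(+0.1189-0.2065i)  (+0.0399-0.1064i)·(+0.1874-0.1083i)  (+0.2570-0.3569i)·(-0.2495+0.0000i)  (+0.6113-0.4958i)·(-0.1874-0.1083i)  (-0.3752+0.1658i)·(+0.1189+0.2065i)  (+0.0745-0.0113i)·(-0.0006+0.3792i)
Y_3^1(R⁻¹ n̂) = -0.313815+0.059518i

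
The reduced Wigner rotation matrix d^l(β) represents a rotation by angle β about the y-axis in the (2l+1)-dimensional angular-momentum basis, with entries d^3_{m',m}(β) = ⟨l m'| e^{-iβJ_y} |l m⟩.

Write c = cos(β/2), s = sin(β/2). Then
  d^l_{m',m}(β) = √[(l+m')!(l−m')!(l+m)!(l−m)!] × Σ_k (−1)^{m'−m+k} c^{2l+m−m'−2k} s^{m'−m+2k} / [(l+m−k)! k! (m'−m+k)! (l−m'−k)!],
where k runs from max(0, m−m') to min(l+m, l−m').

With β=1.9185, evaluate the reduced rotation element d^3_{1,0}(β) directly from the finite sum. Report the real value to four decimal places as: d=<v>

d^3_{1,0}(β=1.9185) via Wigner's sum:
Half-angle: c=0.574134, s=0.818761. N=√(24·2·6·6)=41.569219
Admissible k: 0..2 (factorial args all ≥0)
  k=0: (−1)^1·41.5692/(12)·0.5741^5·0.8188^1 = -0.176936
  k=1: (−1)^2·41.5692/(4)·0.5741^3·0.8188^3 = +1.079503
  k=2: (−1)^3·41.5692/(12)·0.5741^1·0.8188^5 = -0.731796
d^3_{1,0}(1.9185) = -0.176936 +1.079503 -0.731796 = +0.170771

d=0.1708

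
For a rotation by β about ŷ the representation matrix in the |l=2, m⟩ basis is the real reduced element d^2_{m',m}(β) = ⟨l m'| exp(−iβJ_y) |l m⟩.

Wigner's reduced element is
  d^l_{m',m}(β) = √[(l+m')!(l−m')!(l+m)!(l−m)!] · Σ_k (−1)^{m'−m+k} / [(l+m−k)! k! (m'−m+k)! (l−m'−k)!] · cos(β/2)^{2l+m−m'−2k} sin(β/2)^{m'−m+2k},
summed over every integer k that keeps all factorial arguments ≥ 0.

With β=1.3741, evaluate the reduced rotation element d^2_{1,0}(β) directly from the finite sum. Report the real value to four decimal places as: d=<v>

d=-0.2347

d^2_{1,0}(β=1.3741) via Wigner's sum:
Half-angle: c=0.773120, s=0.634259. N=√(6·1·2·2)=4.898979
k∈{0,1} keeps every argument non-negative
  k=0: (−1)^1·4.8990/(2)·0.7731^3·0.6343^1 = -0.717933
  k=1: (−1)^2·4.8990/(2)·0.7731^1·0.6343^3 = +0.483196
d^2_{1,0}(1.3741) = -0.717933 +0.483196 = -0.234737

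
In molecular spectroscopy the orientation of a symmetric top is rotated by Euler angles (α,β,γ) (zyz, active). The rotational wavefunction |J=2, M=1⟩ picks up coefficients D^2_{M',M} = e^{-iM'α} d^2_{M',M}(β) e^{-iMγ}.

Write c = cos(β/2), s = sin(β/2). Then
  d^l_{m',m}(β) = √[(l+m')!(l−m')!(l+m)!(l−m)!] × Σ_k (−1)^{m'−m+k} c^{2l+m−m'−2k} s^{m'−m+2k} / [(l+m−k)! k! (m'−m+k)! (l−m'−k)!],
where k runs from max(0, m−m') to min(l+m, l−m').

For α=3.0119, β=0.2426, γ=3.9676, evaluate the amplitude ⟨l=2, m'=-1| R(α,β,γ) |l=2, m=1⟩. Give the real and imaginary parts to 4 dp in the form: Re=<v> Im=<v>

First d^2_{-1,1}(β=0.2426), then the phase factors e^{-i(-1)α} and e^{-i(1)γ}:
c=cos(0.2426/2)=0.992652, s=sin(0.2426/2)=0.121003; N=√[1·6·6·1]=6.000000
k: max(0,(1)−(-1))=2 … min(2+(1),2−(-1))=3
  k=2: (−1)^0·6.0000/(2)·0.9927^2·0.1210^2 = +0.043282
  k=3: (−1)^1·6.0000/(6)·0.9927^0·0.1210^4 = -0.000214
d^2_{-1,1}(0.2426) = +0.043282 -0.000214 = +0.043067
Attach z-rotation phases: D = e^{-i(-1)(3.0119)}·(+0.043067)·e^{-i(1)(3.9676)} = +0.024852-0.035174i

Re=0.0249 Im=-0.0352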